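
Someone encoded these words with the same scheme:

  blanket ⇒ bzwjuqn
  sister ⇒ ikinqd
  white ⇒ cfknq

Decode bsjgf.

bunch

Treating letters as 0–25, the rule is x ↦ 5x + 22 (mod 26).
Reversing it on bsjgf: b(1)→21·(1−22)≡1=b; s(18)→21·(18−22)≡20=u; j(9)→21·(9−22)≡13=n; g(6)→21·(6−22)≡2=c; f(5)→21·(5−22)≡7=h (all mod 26).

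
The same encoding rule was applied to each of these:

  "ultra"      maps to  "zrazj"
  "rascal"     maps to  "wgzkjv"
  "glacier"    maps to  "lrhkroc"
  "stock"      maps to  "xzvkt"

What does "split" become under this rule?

In ultra: u→z is +5, l→r is +6, t→a is +7, r→z is +8 — the shift increases by 1 each position. The shift increases by 1 at each position, starting from +5: 5, 6, 7, ….
Applying it to split: s+5=x, p+6=v, l+7=s, i+8=q, t+9=c.

xvsqc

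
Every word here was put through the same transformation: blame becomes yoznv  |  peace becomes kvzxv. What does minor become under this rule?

This is the alphabet-reversal cipher (Atbash): a becomes z, b becomes y, etc.
For minor: m↔n, i↔r, n↔m, o↔l, r↔i.

nrmli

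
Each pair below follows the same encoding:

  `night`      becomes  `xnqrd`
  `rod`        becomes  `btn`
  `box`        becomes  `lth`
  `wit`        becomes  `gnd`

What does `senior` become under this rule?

Two shifts are in play — +5 for a/e/i/o/u, +10 for every other letter.
For senior: s(cons)+10=c, e(vowel)+5=j, n(cons)+10=x, i(vowel)+5=n, o(vowel)+5=t, r(cons)+10=b.

cjxntb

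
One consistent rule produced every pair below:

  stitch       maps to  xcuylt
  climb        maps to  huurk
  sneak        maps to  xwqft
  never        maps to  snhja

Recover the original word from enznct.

zenith

Shifts by position in stitch: pos 0: s→x (+5), pos 1: t→c (+9), pos 2: i→u (+12), pos 3: t→y (+5), pos 4: c→l (+9), pos 5: h→t (+12) — repeating every 3. A repeating key of period 3 is used — shifts +5, +9, +12 over and over.
Undoing it on enznct: e−5=z, n−9=e, z−12=n, n−5=i, c−9=t, t−12=h.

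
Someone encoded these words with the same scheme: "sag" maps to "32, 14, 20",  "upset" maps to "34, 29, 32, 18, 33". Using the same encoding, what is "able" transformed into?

14, 15, 25, 18

The number is (letter's place in the alphabet, a=1) + 13.
For able: a=1→14, b=2→15, l=12→25, e=5→18.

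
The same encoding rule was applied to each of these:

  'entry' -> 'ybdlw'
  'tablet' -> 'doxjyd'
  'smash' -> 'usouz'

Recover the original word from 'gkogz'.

e(4)→y(24) and n(13)→b(1) fit y≡9x+14 (mod 26); the inverse of 9 mod 26 is 3. Each letter's alphabet position (a=0..z=25) is mapped through 9·x+14 mod 26 — an affine cipher.
Decoding gkogz: g(6)→3·(6−14)≡2=c; k(10)→3·(10−14)≡14=o; o(14)→3·(14−14)≡0=a; g(6)→3·(6−14)≡2=c; z(25)→3·(25−14)≡7=h (all mod 26).

coach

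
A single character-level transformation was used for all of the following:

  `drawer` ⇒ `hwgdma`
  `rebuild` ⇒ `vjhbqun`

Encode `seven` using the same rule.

In drawer: d→h is +4, r→w is +5, a→g is +6, w→d is +7 — the shift increases by 1 each position. The shift increases by 1 at each position, starting from +4: 4, 5, 6, ….
For seven: s+4=w, e+5=j, v+6=b, e+7=l, n+8=v.

wjblv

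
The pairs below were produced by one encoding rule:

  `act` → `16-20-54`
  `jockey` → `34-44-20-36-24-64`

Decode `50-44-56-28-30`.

rough

With a=1..z=26, the number is 2·pos + 14.
Reversing it on 50-44-56-28-30: 50→(50−14)÷2=18=r, 44→(44−14)÷2=15=o, 56→(56−14)÷2=21=u, 28→(28−14)÷2=7=g, 30→(30−14)÷2=8=h.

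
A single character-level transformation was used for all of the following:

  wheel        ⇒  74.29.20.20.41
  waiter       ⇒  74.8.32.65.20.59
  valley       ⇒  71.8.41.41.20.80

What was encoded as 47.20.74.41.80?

newly

Each letter becomes 3×(its alphabet position, a=1..z=26) + 5.
Undoing it on 47.20.74.41.80: 47→(47−5)÷3=14=n, 20→(20−5)÷3=5=e, 74→(74−5)÷3=23=w, 41→(41−5)÷3=12=l, 80→(80−5)÷3=25=y.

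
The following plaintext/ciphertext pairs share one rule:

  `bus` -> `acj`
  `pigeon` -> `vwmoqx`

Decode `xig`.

yap

The output letters match the input read backwards, each shifted +8: bus reversed is sub. The word is reversed, then every letter is shifted forward by 8.
Reversing it on xig: shift back: x−8=p, i−8=a, g−8=y → pay; then reverse → yap.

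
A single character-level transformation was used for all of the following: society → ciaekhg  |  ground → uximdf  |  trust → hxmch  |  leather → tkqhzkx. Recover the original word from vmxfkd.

burden

s(18)→c(2) and o(14)→i(8) fit y≡5x+16 (mod 26); the inverse of 5 mod 26 is 21. Each letter's alphabet position (a=0..z=25) is mapped through 5·x+16 mod 26 — an affine cipher.
Undoing it on vmxfkd: v(21)→21·(21−16)≡1=b; m(12)→21·(12−16)≡20=u; x(23)→21·(23−16)≡17=r; f(5)→21·(5−16)≡3=d; k(10)→21·(10−16)≡4=e; d(3)→21·(3−16)≡13=n (all mod 26).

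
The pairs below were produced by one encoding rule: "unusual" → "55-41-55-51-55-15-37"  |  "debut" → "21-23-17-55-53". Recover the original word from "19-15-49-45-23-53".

carpet

u(#21)→55 and n(#14)→41: differences scale by 2, so n = 2·pos + 13. The formula is n = 2×(alphabet index, a=1) + 13.
Decoding 19-15-49-45-23-53: 19→(19−13)÷2=3=c, 15→(15−13)÷2=1=a, 49→(49−13)÷2=18=r, 45→(45−13)÷2=16=p, 23→(23−13)÷2=5=e, 53→(53−13)÷2=20=t.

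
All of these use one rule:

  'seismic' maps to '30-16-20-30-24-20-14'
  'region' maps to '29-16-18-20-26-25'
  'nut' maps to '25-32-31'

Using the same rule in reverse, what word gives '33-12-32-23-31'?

vault

s is letter #19 and maps to 30: an offset of 11. Letters become their 1-based position plus 11 (so a→12, b→13, …).
Decoding 33-12-32-23-31: 33→(33−11)÷1=22=v, 12→(12−11)÷1=1=a, 32→(32−11)÷1=21=u, 23→(23−11)÷1=12=l, 31→(31−11)÷1=20=t.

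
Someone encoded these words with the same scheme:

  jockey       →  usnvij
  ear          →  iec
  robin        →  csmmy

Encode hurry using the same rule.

syccj

The shift depends on letter class: consonant j→u is +11, but vowel o→s is +4. Two shifts are in play — +4 for a/e/i/o/u, +11 for every other letter.
Applying it to hurry: h(cons)+11=s, u(vowel)+4=y, r(cons)+11=c, r(cons)+11=c, y(cons)+11=j.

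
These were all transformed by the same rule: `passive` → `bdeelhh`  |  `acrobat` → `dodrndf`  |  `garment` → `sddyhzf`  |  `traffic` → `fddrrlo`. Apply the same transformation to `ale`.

Two shifts are in play — +3 for a/e/i/o/u, +12 for every other letter.
For ale: a(vowel)+3=d, l(cons)+12=x, e(vowel)+3=h.

dxh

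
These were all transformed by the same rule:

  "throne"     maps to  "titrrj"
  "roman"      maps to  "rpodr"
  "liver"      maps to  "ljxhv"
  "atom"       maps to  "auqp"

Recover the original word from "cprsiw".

copper

In throne: t→t is +0, h→i is +1, r→t is +2, o→r is +3 — the shift increases by 1 each position. Each letter shifts forward by its position index (0, 1, 2, …) — the shift grows by one for each successive letter.
Reversing it on cprsiw: c−0=c, p−1=o, r−2=p, s−3=p, i−4=e, w−5=r.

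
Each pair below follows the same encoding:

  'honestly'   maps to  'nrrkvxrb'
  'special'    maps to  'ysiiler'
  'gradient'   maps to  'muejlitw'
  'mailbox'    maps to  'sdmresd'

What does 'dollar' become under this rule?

jrprdv

It's a Vigenère-style cipher with numeric key [6,3,4]: position i shifts by key[i mod 3].
Applying it to dollar: d+6=j, o+3=r, l+4=p, l+6=r, a+3=d, r+4=v.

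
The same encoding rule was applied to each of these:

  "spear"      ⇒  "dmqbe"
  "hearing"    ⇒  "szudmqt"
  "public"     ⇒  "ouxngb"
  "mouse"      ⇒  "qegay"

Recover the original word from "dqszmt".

hanger

Two steps: reverse the string, then apply a Caesar shift of +12.
Reversing it on dqszmt: shift back: d−12=r, q−12=e, s−12=g, z−12=n, m−12=a, t−12=h → regnah; then reverse → hanger.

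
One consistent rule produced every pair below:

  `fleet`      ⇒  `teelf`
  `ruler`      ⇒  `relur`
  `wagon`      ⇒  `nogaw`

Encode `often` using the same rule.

netfo

The word is simply reversed.
On often: reverse → netfo.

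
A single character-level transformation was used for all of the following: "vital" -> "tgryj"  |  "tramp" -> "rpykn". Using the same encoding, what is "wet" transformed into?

Compare letters: v→t is +24, i→g is +24, t→r is +24 — a constant shift. Every letter moves 24 places later in the alphabet, wrapping around z→a.
Applying it to wet: w+24=u, e+24=c, t+24=r.

ucr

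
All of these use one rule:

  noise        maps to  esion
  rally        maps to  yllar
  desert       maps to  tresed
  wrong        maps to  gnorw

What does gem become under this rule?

meg

The output letters match the input read backwards: noise reversed is esion. It's just the letters in reverse order.
For gem: reverse → meg.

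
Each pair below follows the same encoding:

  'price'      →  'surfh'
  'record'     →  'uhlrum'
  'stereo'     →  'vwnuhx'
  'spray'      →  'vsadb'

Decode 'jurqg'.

grind

The shifts repeat in a cycle of length 3: positions 0,1,… shift by +3, +3, +9, then the pattern repeats.
Decoding jurqg: j−3=g, u−3=r, r−9=i, q−3=n, g−3=d.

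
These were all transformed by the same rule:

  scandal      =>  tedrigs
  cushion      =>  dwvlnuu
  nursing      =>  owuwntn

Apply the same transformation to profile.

In scandal: s→t is +1, c→e is +2, a→d is +3, n→r is +4 — the shift increases by 1 each position. The shift increases by 1 at each position, starting from +1: 1, 2, 3, ….
On profile: p+1=q, r+2=t, o+3=r, f+4=j, i+5=n, l+6=r, e+7=l.

qtrjnrl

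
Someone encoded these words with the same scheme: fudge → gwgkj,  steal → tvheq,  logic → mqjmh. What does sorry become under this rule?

In fudge: f→g is +1, u→w is +2, d→g is +3, g→k is +4 — the shift increases by 1 each position. Each letter shifts forward by (position + 1), i.e. 1, 2, 3, … — the shift grows by one for each successive letter.
On sorry: s+1=t, o+2=q, r+3=u, r+4=v, y+5=d.

tquvd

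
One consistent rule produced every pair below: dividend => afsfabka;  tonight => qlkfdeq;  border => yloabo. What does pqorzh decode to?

Compare letters: d→a is +23, i→f is +23, v→s is +23 — a constant shift. It's a constant shift of +23 (ROT23).
Reversing it on pqorzh: p−23=s, q−23=t, o−23=r, r−23=u, z−23=c, h−23=k.

struck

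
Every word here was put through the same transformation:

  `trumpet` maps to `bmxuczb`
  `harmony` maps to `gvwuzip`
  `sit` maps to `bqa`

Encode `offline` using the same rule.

mvqtnnw

The output letters match the input read backwards, each shifted +8: trumpet reversed is tepmurt. Read the word backwards and shift each letter +8.
Applying it to offline: reverse → enilffo; then shift: e+8=m, n+8=v, i+8=q, l+8=t, f+8=n, f+8=n, o+8=w.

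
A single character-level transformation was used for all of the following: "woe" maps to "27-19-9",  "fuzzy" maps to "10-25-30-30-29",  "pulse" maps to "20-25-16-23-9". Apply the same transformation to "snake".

Each letter is replaced by its alphabet position (a=1..z=26) + 4.
Applying it to snake: s=19→23, n=14→18, a=1→5, k=11→15, e=5→9.

23-18-5-15-9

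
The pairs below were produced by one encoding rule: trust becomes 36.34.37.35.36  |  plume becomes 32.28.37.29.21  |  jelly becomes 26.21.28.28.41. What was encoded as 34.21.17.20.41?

Letters become their 1-based position plus 16 (so a→17, b→18, …).
Undoing it on 34.21.17.20.41: 34→(34−16)÷1=18=r, 21→(21−16)÷1=5=e, 17→(17−16)÷1=1=a, 20→(20−16)÷1=4=d, 41→(41−16)÷1=25=y.

ready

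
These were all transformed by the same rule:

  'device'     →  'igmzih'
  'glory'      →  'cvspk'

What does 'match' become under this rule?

The output letters match the input read backwards, each shifted +4: device reversed is ecived. The word is reversed, then every letter is shifted forward by 4.
On match: reverse → hctam; then shift: h+4=l, c+4=g, t+4=x, a+4=e, m+4=q.

lgxeq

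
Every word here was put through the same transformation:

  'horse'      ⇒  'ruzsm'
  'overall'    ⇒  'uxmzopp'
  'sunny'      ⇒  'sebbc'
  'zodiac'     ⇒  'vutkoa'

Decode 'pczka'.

lyric

h(7)→r(17) and o(14)→u(20) fit y≡19x+14 (mod 26); the inverse of 19 mod 26 is 11. Each letter's alphabet position (a=0..z=25) is mapped through 19·x+14 mod 26 — an affine cipher.
Undoing it on pczka: p(15)→11·(15−14)≡11=l; c(2)→11·(2−14)≡24=y; z(25)→11·(25−14)≡17=r; k(10)→11·(10−14)≡8=i; a(0)→11·(0−14)≡2=c (all mod 26).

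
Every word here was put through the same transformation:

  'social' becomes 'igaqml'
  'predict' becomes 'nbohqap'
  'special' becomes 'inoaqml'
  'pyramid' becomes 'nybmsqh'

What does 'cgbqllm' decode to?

gorilla

s(18)→i(8) and o(14)→g(6) fit y≡7x+12 (mod 26); the inverse of 7 mod 26 is 15. Each letter's alphabet position (a=0..z=25) is mapped through 7·x+12 mod 26 — an affine cipher.
Reversing it on cgbqllm: c(2)→15·(2−12)≡6=g; g(6)→15·(6−12)≡14=o; b(1)→15·(1−12)≡17=r; q(16)→15·(16−12)≡8=i; l(11)→15·(11−12)≡11=l; l(11)→15·(11−12)≡11=l; m(12)→15·(12−12)≡0=a (all mod 26).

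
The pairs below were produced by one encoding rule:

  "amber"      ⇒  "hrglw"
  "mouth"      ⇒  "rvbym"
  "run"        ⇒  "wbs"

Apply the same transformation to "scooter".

xhvvylw

The shift depends on letter class: consonant m→r is +5, but vowel a→h is +7. The rule splits by letter class: vowels +7, consonants +5.
On scooter: s(cons)+5=x, c(cons)+5=h, o(vowel)+7=v, o(vowel)+7=v, t(cons)+5=y, e(vowel)+7=l, r(cons)+5=w.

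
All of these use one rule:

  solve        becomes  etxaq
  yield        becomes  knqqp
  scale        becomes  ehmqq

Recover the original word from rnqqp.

field

Shifts by position in solve: pos 0: s→e (+12), pos 1: o→t (+5), pos 2: l→x (+12), pos 3: v→a (+5) — repeating every 2. The shifts repeat in a cycle of length 2: positions 0,1,… shift by +12, +5, then the pattern repeats.
Undoing it on rnqqp: r−12=f, n−5=i, q−12=e, q−5=l, p−12=d.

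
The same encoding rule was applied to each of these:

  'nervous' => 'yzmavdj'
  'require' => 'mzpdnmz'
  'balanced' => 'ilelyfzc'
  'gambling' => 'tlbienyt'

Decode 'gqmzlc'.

thread

n(13)→y(24) and e(4)→z(25) fit y≡23x+11 (mod 26); the inverse of 23 mod 26 is 17. Treating letters as 0–25, the rule is x ↦ 23x + 11 (mod 26).
Decoding gqmzlc: g(6)→17·(6−11)≡19=t; q(16)→17·(16−11)≡7=h; m(12)→17·(12−11)≡17=r; z(25)→17·(25−11)≡4=e; l(11)→17·(11−11)≡0=a; c(2)→17·(2−11)≡3=d (all mod 26).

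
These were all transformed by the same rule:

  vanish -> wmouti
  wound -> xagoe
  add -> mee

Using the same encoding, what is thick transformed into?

The shift depends on letter class: consonant v→w is +1, but vowel a→m is +12. The rule splits by letter class: vowels +12, consonants +1.
On thick: t(cons)+1=u, h(cons)+1=i, i(vowel)+12=u, c(cons)+1=d, k(cons)+1=l.

uiudl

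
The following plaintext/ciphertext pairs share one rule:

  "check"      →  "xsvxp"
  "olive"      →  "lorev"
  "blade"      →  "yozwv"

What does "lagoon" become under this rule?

oztllm

Each pair mirrors across the alphabet (c↔x, h↔s, e↔v): positions sum to 25. Letters are reflected about the middle of the alphabet (position → 25−position): Atbash.
For lagoon: l↔o, a↔z, g↔t, o↔l, o↔l, n↔m.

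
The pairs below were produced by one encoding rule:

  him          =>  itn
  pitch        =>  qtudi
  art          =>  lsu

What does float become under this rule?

gmzlu

Two shifts are in play — +11 for a/e/i/o/u, +1 for every other letter.
For float: f(cons)+1=g, l(cons)+1=m, o(vowel)+11=z, a(vowel)+11=l, t(cons)+1=u.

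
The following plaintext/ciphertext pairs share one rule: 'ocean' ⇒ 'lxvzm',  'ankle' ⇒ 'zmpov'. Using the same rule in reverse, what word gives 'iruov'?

rifle

Each pair mirrors across the alphabet (o↔l, c↔x, e↔v): positions sum to 25. Each letter is replaced by its mirror in the alphabet: a↔z, b↔y, c↔x, and so on (the Atbash cipher).
Decoding iruov: i↔r, r↔i, u↔f, o↔l, v↔e.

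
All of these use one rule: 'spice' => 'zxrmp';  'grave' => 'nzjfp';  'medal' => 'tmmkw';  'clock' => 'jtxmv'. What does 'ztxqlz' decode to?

In spice: s→z is +7, p→x is +8, i→r is +9, c→m is +10 — the shift increases by 1 each position. The shift increases by 1 at each position, starting from +7: 7, 8, 9, ….
Reversing it on ztxqlz: z−7=s, t−8=l, x−9=o, q−10=g, l−11=a, z−12=n.

slogan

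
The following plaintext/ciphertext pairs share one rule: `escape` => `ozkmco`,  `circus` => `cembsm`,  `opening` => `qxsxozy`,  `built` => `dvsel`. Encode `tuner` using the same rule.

boxed

The output letters match the input read backwards, each shifted +10: escape reversed is epacse. Two steps: reverse the string, then apply a Caesar shift of +10.
Applying it to tuner: reverse → renut; then shift: r+10=b, e+10=o, n+10=x, u+10=e, t+10=d.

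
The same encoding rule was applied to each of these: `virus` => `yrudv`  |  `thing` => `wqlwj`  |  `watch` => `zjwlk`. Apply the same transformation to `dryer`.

gabnu

Shifts by position in virus: pos 0: v→y (+3), pos 1: i→r (+9), pos 2: r→u (+3), pos 3: u→d (+9) — repeating every 2. The shifts repeat in a cycle of length 2: positions 0,1,… shift by +3, +9, then the pattern repeats.
For dryer: d+3=g, r+9=a, y+3=b, e+9=n, r+3=u.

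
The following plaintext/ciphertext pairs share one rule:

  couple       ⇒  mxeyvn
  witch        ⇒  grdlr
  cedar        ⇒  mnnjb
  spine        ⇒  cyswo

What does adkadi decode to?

quartz

Shifts by position in couple: pos 0: c→m (+10), pos 1: o→x (+9), pos 2: u→e (+10), pos 3: p→y (+9) — repeating every 2. The shifts repeat in a cycle of length 2: positions 0,1,… shift by +10, +9, then the pattern repeats.
Undoing it on adkadi: a−10=q, d−9=u, k−10=a, a−9=r, d−10=t, i−9=z.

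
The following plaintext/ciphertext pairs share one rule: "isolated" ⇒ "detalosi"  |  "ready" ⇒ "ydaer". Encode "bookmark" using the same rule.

kramkoob

The output letters match the input read backwards: isolated reversed is detalosi. The word is simply reversed.
Applying it to bookmark: reverse → kramkoob.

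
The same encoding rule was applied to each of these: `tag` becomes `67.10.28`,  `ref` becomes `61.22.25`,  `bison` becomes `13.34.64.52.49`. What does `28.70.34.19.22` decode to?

guide

t(#20)→67 and a(#1)→10: differences scale by 3, so n = 3·pos + 7. Each letter becomes 3×(its alphabet position, a=1..z=26) + 7.
Undoing it on 28.70.34.19.22: 28→(28−7)÷3=7=g, 70→(70−7)÷3=21=u, 34→(34−7)÷3=9=i, 19→(19−7)÷3=4=d, 22→(22−7)÷3=5=e.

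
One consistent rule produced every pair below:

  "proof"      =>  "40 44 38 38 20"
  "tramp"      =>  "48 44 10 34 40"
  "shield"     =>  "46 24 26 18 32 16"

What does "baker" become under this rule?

p(#16)→40 and r(#18)→44: differences scale by 2, so n = 2·pos + 8. The formula is n = 2×(alphabet index, a=1) + 8.
Applying it to baker: b=2→12, a=1→10, k=11→30, e=5→18, r=18→44.

12 10 30 18 44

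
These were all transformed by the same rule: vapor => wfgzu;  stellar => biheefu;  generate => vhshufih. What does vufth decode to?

grace

v(21)→w(22) and a(0)→f(5) fit y≡7x+5 (mod 26); the inverse of 7 mod 26 is 15. This is an affine cipher: with a=0,…,z=25, each position x becomes (7x+5) mod 26.
Reversing it on vufth: v(21)→15·(21−5)≡6=g; u(20)→15·(20−5)≡17=r; f(5)→15·(5−5)≡0=a; t(19)→15·(19−5)≡2=c; h(7)→15·(7−5)≡4=e (all mod 26).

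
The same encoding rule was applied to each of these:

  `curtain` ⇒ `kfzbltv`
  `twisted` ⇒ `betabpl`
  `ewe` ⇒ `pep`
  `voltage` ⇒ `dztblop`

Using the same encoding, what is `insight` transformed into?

tvatopb

The shift depends on letter class: consonant c→k is +8, but vowel u→f is +11. The rule splits by letter class: vowels +11, consonants +8.
For insight: i(vowel)+11=t, n(cons)+8=v, s(cons)+8=a, i(vowel)+11=t, g(cons)+8=o, h(cons)+8=p, t(cons)+8=b.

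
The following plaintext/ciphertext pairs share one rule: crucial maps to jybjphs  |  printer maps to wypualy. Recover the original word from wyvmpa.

profit

It's a constant shift of +7 (ROT7).
Reversing it on wyvmpa: w−7=p, y−7=r, v−7=o, m−7=f, p−7=i, a−7=t.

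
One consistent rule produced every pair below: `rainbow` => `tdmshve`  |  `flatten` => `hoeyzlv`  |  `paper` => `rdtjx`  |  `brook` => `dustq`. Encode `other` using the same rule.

Letter i (0-indexed) is shifted by i+2, so successive shifts are 2, 3, 4, ….
On other: o+2=q, t+3=w, h+4=l, e+5=j, r+6=x.

qwljx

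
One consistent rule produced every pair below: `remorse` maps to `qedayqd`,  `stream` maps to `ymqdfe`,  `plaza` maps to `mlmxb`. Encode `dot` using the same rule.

The output letters match the input read backwards, each shifted +12: remorse reversed is esromer. The word is reversed, then every letter is shifted forward by 12.
Applying it to dot: reverse → tod; then shift: t+12=f, o+12=a, d+12=p.

fap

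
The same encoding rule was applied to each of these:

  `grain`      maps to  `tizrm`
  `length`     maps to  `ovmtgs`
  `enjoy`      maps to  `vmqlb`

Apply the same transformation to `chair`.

This is the alphabet-reversal cipher (Atbash): a becomes z, b becomes y, etc.
Applying it to chair: c↔x, h↔s, a↔z, i↔r, r↔i.

xszri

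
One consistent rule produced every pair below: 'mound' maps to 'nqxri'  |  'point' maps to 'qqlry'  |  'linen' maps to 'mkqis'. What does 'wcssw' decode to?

vapor

In mound: m→n is +1, o→q is +2, u→x is +3, n→r is +4 — the shift increases by 1 each position. Each letter shifts forward by (position + 1), i.e. 1, 2, 3, … — the shift grows by one for each successive letter.
Decoding wcssw: w−1=v, c−2=a, s−3=p, s−4=o, w−5=r.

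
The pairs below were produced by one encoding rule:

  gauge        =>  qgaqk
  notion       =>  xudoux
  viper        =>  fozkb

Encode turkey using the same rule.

The shift depends on letter class: consonant g→q is +10, but vowel a→g is +6. The rule splits by letter class: vowels +6, consonants +10.
On turkey: t(cons)+10=d, u(vowel)+6=a, r(cons)+10=b, k(cons)+10=u, e(vowel)+6=k, y(cons)+10=i.

dabuki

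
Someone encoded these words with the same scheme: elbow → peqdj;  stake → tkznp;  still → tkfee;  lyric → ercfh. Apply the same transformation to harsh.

Treating letters as 0–25, the rule is x ↦ 17x + 25 (mod 26).
Applying it to harsh: h(7)→17·7+25≡14=o; a(0)→17·0+25≡25=z; r(17)→17·17+25≡2=c; s(18)→17·18+25≡19=t; h(7)→17·7+25≡14=o (all mod 26).

ozcto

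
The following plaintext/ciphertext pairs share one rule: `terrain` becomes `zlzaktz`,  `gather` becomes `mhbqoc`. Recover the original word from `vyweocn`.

In terrain: t→z is +6, e→l is +7, r→z is +8, r→a is +9 — the shift increases by 1 each position. Letter i (0-indexed) is shifted by i+6, so successive shifts are 6, 7, 8, ….
Decoding vyweocn: v−6=p, y−7=r, w−8=o, e−9=v, o−10=e, c−11=r, n−12=b.

proverb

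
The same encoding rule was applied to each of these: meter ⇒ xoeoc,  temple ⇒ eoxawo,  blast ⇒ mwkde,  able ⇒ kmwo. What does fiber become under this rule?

qsmoc

The shift depends on letter class: consonant m→x is +11, but vowel e→o is +10. Two shifts are in play — +10 for a/e/i/o/u, +11 for every other letter.
For fiber: f(cons)+11=q, i(vowel)+10=s, b(cons)+11=m, e(vowel)+10=o, r(cons)+11=c.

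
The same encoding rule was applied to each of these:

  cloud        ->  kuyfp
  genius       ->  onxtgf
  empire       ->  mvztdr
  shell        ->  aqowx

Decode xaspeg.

Each letter shifts forward by (position + 8), i.e. 8, 9, 10, … — the shift grows by one for each successive letter.
Reversing it on xaspeg: x−8=p, a−9=r, s−10=i, p−11=e, e−12=s, g−13=t.

priest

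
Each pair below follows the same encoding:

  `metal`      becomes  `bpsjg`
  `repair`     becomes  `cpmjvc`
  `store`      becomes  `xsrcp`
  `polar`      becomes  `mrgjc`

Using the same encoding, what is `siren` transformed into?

Each letter's alphabet position (a=0..z=25) is mapped through 21·x+9 mod 26 — an affine cipher.
For siren: s(18)→21·18+9≡23=x; i(8)→21·8+9≡21=v; r(17)→21·17+9≡2=c; e(4)→21·4+9≡15=p; n(13)→21·13+9≡22=w (all mod 26).

xvcpw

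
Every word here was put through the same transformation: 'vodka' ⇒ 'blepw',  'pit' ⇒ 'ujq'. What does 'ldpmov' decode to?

unlock

Read the word backwards and shift each letter +1.
Reversing it on ldpmov: shift back: l−1=k, d−1=c, p−1=o, m−1=l, o−1=n, v−1=u → kcolnu; then reverse → unlock.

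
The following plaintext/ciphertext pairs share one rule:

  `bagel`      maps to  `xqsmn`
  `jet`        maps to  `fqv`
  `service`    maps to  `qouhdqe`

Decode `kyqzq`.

Two steps: reverse the string, then apply a Caesar shift of +12.
Undoing it on kyqzq: shift back: k−12=y, y−12=m, q−12=e, z−12=n, q−12=e → ymene; then reverse → enemy.

enemy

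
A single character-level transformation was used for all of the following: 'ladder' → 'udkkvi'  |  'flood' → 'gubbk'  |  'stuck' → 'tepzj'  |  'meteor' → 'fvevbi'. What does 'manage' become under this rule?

l(11)→u(20) and a(0)→d(3) fit y≡11x+3 (mod 26); the inverse of 11 mod 26 is 19. Each letter's alphabet position (a=0..z=25) is mapped through 11·x+3 mod 26 — an affine cipher.
For manage: m(12)→11·12+3≡5=f; a(0)→11·0+3≡3=d; n(13)→11·13+3≡16=q; a(0)→11·0+3≡3=d; g(6)→11·6+3≡17=r; e(4)→11·4+3≡21=v (all mod 26).

fdqdrv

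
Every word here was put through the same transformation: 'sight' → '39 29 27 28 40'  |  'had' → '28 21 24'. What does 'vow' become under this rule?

Letters become their 1-based position plus 20 (so a→21, b→22, …).
On vow: v=22→42, o=15→35, w=23→43.

42 35 43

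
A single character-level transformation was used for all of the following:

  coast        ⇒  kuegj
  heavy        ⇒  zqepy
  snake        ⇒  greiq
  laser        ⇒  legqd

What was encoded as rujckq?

This is an affine cipher: with a=0,…,z=25, each position x becomes (3x+4) mod 26.
Reversing it on rujckq: r(17)→9·(17−4)≡13=n; u(20)→9·(20−4)≡14=o; j(9)→9·(9−4)≡19=t; c(2)→9·(2−4)≡8=i; k(10)→9·(10−4)≡2=c; q(16)→9·(16−4)≡4=e (all mod 26).

notice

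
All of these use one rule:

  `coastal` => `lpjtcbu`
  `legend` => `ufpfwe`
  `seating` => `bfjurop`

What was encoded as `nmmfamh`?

Shifts by position in coastal: pos 0: c→l (+9), pos 1: o→p (+1), pos 2: a→j (+9), pos 3: s→t (+1) — repeating every 2. The shifts repeat in a cycle of length 2: positions 0,1,… shift by +9, +1, then the pattern repeats.
Reversing it on nmmfamh: n−9=e, m−1=l, m−9=d, f−1=e, a−9=r, m−1=l, h−9=y.

elderly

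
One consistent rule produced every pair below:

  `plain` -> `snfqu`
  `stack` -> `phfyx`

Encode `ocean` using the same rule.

The output letters match the input read backwards, each shifted +5: plain reversed is nialp. The word is reversed, then every letter is shifted forward by 5.
Applying it to ocean: reverse → naeco; then shift: n+5=s, a+5=f, e+5=j, c+5=h, o+5=t.

sfjht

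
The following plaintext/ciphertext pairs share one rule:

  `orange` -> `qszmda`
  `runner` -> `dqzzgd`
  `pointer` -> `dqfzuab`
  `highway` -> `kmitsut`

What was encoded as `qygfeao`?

The output letters match the input read backwards, each shifted +12: orange reversed is egnaro. Read the word backwards and shift each letter +12.
Decoding qygfeao: shift back: q−12=e, y−12=m, g−12=u, f−12=t, e−12=s, a−12=o, o−12=c → emutsoc; then reverse → costume.

costume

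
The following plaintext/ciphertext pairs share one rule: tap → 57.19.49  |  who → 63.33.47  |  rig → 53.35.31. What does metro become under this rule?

t(#20)→57 and a(#1)→19: differences scale by 2, so n = 2·pos + 17. With a=1..z=26, the number is 2·pos + 17.
Applying it to metro: m=13→43, e=5→27, t=20→57, r=18→53, o=15→47.

43.27.57.53.47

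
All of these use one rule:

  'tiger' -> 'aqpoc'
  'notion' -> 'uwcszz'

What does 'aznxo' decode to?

trend

In tiger: t→a is +7, i→q is +8, g→p is +9, e→o is +10 — the shift increases by 1 each position. Each letter shifts forward by (position + 7), i.e. 7, 8, 9, … — the shift grows by one for each successive letter.
Decoding aznxo: a−7=t, z−8=r, n−9=e, x−10=n, o−11=d.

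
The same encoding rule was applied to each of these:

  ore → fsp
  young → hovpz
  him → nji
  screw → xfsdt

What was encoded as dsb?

The output letters match the input read backwards, each shifted +1: ore reversed is ero. The word is reversed, then every letter is shifted forward by 1.
Decoding dsb: shift back: d−1=c, s−1=r, b−1=a → cra; then reverse → arc.

arc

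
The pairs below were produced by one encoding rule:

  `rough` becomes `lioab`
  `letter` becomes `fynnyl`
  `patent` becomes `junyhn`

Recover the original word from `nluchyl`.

trainer

Compare letters: r→l is +20, o→i is +20, u→o is +20 — a constant shift. Every letter moves 20 places later in the alphabet, wrapping around z→a.
Undoing it on nluchyl: n−20=t, l−20=r, u−20=a, c−20=i, h−20=n, y−20=e, l−20=r.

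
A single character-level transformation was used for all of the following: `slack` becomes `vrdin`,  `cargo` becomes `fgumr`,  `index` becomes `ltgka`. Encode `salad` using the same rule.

Shifts by position in slack: pos 0: s→v (+3), pos 1: l→r (+6), pos 2: a→d (+3), pos 3: c→i (+6) — repeating every 2. A repeating key of period 2 is used — shifts +3, +6 over and over.
For salad: s+3=v, a+6=g, l+3=o, a+6=g, d+3=g.

vgogg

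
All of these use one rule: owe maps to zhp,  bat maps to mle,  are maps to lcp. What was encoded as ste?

hit

It's a constant shift of +11 (ROT11).
Reversing it on ste: s−11=h, t−11=i, e−11=t.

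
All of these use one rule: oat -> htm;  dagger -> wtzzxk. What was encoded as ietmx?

plate

Every letter moves 19 places later in the alphabet, wrapping around z→a.
Decoding ietmx: i−19=p, e−19=l, t−19=a, m−19=t, x−19=e.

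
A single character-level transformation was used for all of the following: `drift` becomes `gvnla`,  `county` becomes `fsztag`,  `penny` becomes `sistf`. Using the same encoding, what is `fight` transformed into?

imlna

Each letter shifts forward by (position + 3), i.e. 3, 4, 5, … — the shift grows by one for each successive letter.
On fight: f+3=i, i+4=m, g+5=l, h+6=n, t+7=a.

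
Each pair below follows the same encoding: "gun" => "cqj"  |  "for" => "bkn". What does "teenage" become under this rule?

paajwca

Compare letters: g→c is +22, u→q is +22, n→j is +22 — a constant shift. This is a Caesar cipher with shift 22.
On teenage: t+22=p, e+22=a, e+22=a, n+22=j, a+22=w, g+22=c, e+22=a.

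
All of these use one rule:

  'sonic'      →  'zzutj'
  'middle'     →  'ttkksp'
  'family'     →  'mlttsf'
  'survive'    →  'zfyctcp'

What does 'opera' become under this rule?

zwpyl

The shift depends on letter class: consonant s→z is +7, but vowel o→z is +11. Vowels shift forward by 11 and consonants shift forward by 7.
Applying it to opera: o(vowel)+11=z, p(cons)+7=w, e(vowel)+11=p, r(cons)+7=y, a(vowel)+11=l.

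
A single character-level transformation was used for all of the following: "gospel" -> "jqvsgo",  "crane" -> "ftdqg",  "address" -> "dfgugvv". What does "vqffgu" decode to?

soccer

Shifts by position in gospel: pos 0: g→j (+3), pos 1: o→q (+2), pos 2: s→v (+3), pos 3: p→s (+3), pos 4: e→g (+2), pos 5: l→o (+3) — repeating every 3. The shifts repeat in a cycle of length 3: positions 0,1,… shift by +3, +2, +3, then the pattern repeats.
Reversing it on vqffgu: v−3=s, q−2=o, f−3=c, f−3=c, g−2=e, u−3=r.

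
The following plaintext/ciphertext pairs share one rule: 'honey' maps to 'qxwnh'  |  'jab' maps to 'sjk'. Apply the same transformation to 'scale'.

bljun

Compare letters: h→q is +9, o→x is +9, n→w is +9 — a constant shift. It's a constant shift of +9 (ROT9).
For scale: s+9=b, c+9=l, a+9=j, l+9=u, e+9=n.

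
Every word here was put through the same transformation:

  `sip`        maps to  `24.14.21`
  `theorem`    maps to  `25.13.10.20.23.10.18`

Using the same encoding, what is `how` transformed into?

The number is (letter's place in the alphabet, a=1) + 5.
On how: h=8→13, o=15→20, w=23→28.

13.20.28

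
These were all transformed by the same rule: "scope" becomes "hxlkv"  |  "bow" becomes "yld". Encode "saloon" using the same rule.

Each pair mirrors across the alphabet (s↔h, c↔x, o↔l): positions sum to 25. Letters are reflected about the middle of the alphabet (position → 25−position): Atbash.
For saloon: s↔h, a↔z, l↔o, o↔l, o↔l, n↔m.

hzollm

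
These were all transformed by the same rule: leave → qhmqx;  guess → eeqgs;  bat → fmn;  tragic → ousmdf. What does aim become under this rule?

The output letters match the input read backwards, each shifted +12: leave reversed is evael. Read the word backwards and shift each letter +12.
Applying it to aim: reverse → mia; then shift: m+12=y, i+12=u, a+12=m.

yum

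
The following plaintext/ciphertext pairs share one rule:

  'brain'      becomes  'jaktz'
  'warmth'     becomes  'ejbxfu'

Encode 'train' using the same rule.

Letter i (0-indexed) is shifted by i+8, so successive shifts are 8, 9, 10, ….
Applying it to train: t+8=b, r+9=a, a+10=k, i+11=t, n+12=z.

baktz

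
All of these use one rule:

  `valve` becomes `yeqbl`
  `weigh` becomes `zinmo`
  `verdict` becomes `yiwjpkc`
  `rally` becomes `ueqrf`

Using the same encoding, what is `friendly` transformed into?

In valve: v→y is +3, a→e is +4, l→q is +5, v→b is +6 — the shift increases by 1 each position. Each letter shifts forward by (position + 3), i.e. 3, 4, 5, … — the shift grows by one for each successive letter.
On friendly: f+3=i, r+4=v, i+5=n, e+6=k, n+7=u, d+8=l, l+9=u, y+10=i.

ivnkului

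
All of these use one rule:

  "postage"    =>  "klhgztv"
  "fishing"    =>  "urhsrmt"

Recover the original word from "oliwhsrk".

Each pair mirrors across the alphabet (p↔k, o↔l, s↔h): positions sum to 25. Each letter is replaced by its mirror in the alphabet: a↔z, b↔y, c↔x, and so on (the Atbash cipher).
Reversing it on oliwhsrk: o↔l, l↔o, i↔r, w↔d, h↔s, s↔h, r↔i, k↔p.

lordship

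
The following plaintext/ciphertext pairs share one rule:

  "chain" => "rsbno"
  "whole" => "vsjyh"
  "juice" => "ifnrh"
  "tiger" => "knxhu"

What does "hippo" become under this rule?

c(2)→r(17) and h(7)→s(18) fit y≡21x+1 (mod 26); the inverse of 21 mod 26 is 5. This is an affine cipher: with a=0,…,z=25, each position x becomes (21x+1) mod 26.
Applying it to hippo: h(7)→21·7+1≡18=s; i(8)→21·8+1≡13=n; p(15)→21·15+1≡4=e; p(15)→21·15+1≡4=e; o(14)→21·14+1≡9=j (all mod 26).

sneej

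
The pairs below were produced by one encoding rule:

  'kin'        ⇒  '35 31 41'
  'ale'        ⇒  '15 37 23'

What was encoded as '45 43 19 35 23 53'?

pocket

The formula is n = 2×(alphabet index, a=1) + 13.
Reversing it on 45 43 19 35 23 53: 45→(45−13)÷2=16=p, 43→(43−13)÷2=15=o, 19→(19−13)÷2=3=c, 35→(35−13)÷2=11=k, 23→(23−13)÷2=5=e, 53→(53−13)÷2=20=t.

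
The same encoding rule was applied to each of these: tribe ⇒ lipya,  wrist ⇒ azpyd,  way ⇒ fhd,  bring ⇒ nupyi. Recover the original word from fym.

fry

The output letters match the input read backwards, each shifted +7: tribe reversed is ebirt. The word is reversed, then every letter is shifted forward by 7.
Decoding fym: shift back: f−7=y, y−7=r, m−7=f → yrf; then reverse → fry.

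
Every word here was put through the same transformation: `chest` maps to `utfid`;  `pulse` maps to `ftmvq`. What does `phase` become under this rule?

ftbiq

Two steps: reverse the string, then apply a Caesar shift of +1.
For phase: reverse → esahp; then shift: e+1=f, s+1=t, a+1=b, h+1=i, p+1=q.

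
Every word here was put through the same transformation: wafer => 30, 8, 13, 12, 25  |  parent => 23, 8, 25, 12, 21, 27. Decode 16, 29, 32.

ivy

w is letter #23 and maps to 30: an offset of 7. The number is (letter's place in the alphabet, a=1) + 7.
Undoing it on 16, 29, 32: 16→(16−7)÷1=9=i, 29→(29−7)÷1=22=v, 32→(32−7)÷1=25=y.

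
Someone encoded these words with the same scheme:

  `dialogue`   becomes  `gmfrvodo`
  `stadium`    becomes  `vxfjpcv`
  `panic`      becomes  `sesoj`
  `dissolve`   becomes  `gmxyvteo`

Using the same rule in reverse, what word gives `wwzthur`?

In dialogue: d→g is +3, i→m is +4, a→f is +5, l→r is +6 — the shift increases by 1 each position. Each letter shifts forward by (position + 3), i.e. 3, 4, 5, … — the shift grows by one for each successive letter.
Undoing it on wwzthur: w−3=t, w−4=s, z−5=u, t−6=n, h−7=a, u−8=m, r−9=i.

tsunami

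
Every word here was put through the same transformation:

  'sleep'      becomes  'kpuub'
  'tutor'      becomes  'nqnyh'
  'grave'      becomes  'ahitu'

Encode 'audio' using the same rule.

iqrgy

s(18)→k(10) and l(11)→p(15) fit y≡3x+8 (mod 26); the inverse of 3 mod 26 is 9. Each letter's alphabet position (a=0..z=25) is mapped through 3·x+8 mod 26 — an affine cipher.
For audio: a(0)→3·0+8≡8=i; u(20)→3·20+8≡16=q; d(3)→3·3+8≡17=r; i(8)→3·8+8≡6=g; o(14)→3·14+8≡24=y (all mod 26).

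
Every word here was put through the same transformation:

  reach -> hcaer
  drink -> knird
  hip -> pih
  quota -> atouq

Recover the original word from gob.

The word is simply reversed.
Reversing it on gob: then reverse → bog.

bog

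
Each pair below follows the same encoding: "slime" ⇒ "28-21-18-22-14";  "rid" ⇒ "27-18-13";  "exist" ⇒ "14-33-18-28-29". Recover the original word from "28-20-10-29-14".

skate

s is letter #19 and maps to 28: an offset of 9. Each letter is replaced by its alphabet position (a=1..z=26) + 9.
Undoing it on 28-20-10-29-14: 28→(28−9)÷1=19=s, 20→(20−9)÷1=11=k, 10→(10−9)÷1=1=a, 29→(29−9)÷1=20=t, 14→(14−9)÷1=5=e.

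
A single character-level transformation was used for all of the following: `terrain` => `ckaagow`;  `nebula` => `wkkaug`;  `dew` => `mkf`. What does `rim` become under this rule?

Vowels shift forward by 6 and consonants shift forward by 9.
For rim: r(cons)+9=a, i(vowel)+6=o, m(cons)+9=v.

aov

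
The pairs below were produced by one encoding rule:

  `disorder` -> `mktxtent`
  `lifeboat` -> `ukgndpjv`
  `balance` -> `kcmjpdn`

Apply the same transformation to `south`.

bqvcj

Shifts by position in disorder: pos 0: d→m (+9), pos 1: i→k (+2), pos 2: s→t (+1), pos 3: o→x (+9), pos 4: r→t (+2), pos 5: d→e (+1) — repeating every 3. The shifts repeat in a cycle of length 3: positions 0,1,… shift by +9, +2, +1, then the pattern repeats.
On south: s+9=b, o+2=q, u+1=v, t+9=c, h+2=j.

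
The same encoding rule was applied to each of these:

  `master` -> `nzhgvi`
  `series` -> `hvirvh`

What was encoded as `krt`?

This is the alphabet-reversal cipher (Atbash): a becomes z, b becomes y, etc.
Undoing it on krt: k↔p, r↔i, t↔g.

pig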